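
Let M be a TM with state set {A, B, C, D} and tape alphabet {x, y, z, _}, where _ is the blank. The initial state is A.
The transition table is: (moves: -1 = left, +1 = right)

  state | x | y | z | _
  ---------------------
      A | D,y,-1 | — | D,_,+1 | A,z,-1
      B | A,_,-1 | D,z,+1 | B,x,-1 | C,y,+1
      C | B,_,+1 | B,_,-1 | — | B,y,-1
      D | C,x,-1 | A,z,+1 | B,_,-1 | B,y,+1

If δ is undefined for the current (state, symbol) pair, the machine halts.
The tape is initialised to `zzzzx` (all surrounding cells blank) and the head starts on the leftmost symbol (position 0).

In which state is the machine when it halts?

A

state=A head=0 tape=_[z]zzzx   (A,z)→(D,_,+1)
state=D head=1 tape=__[z]zzx   (D,z)→(B,_,-1)
state=B head=0 tape=_[_]_zzx   (B,_)→(C,y,+1)
state=C head=1 tape=_y[_]zzx   (C,_)→(B,y,-1)
state=B head=0 tape=_[y]yzzx   (B,y)→(D,z,+1)
state=D head=1 tape=_z[y]zzx   (D,y)→(A,z,+1)
state=A head=2 tape=_zz[z]zx   (A,z)→(D,_,+1)
state=D head=3 tape=_zz_[z]x   (D,z)→(B,_,-1)
state=B head=2 tape=_zz[_]_x   (B,_)→(C,y,+1)
state=C head=3 tape=_zzy[_]x   (C,_)→(B,y,-1)
state=B head=2 tape=_zz[y]yx   (B,y)→(D,z,+1)
state=D head=3 tape=_zzz[y]x   (D,y)→(A,z,+1)
state=A head=4 tape=_zzzz[x]   (A,x)→(D,y,-1)
state=D head=3 tape=_zzz[z]y   (D,z)→(B,_,-1)
state=B head=2 tape=_zz[z]_y   (B,z)→(B,x,-1)
state=B head=1 tape=_z[z]x_y   (B,z)→(B,x,-1)
state=B head=0 tape=_[z]xx_y   (B,z)→(B,x,-1)
state=B head=-1 tape=[_]xxx_y   (B,_)→(C,y,+1)
state=C head=0 tape=y[x]xx_y   (C,x)→(B,_,+1)
state=B head=1 tape=y_[x]x_y   (B,x)→(A,_,-1)
state=A head=0 tape=y[_]_x_y   (A,_)→(A,z,-1)
state=A head=-1 tape=[y]z_x_y
No transition is defined for (A, y); M halts in state A.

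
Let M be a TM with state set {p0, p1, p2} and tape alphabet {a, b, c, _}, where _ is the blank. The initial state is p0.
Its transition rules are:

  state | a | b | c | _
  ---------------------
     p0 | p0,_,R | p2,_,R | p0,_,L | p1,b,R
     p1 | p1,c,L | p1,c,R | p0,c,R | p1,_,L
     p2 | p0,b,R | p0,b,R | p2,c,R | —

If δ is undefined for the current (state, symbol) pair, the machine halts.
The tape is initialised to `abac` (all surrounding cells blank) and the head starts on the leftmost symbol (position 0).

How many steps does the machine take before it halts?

5

p0 | [a]bac   read a → write _, move R, go to p0
p0 | _[b]ac   read b → write _, move R, go to p2
p2 | __[a]c   read a → write b, move R, go to p0
p0 | __b[c]   read c → write _, move L, go to p0
p0 | __[b]_   read b → write _, move R, go to p2
p2 | ___[_]
M halts after 5 transitions.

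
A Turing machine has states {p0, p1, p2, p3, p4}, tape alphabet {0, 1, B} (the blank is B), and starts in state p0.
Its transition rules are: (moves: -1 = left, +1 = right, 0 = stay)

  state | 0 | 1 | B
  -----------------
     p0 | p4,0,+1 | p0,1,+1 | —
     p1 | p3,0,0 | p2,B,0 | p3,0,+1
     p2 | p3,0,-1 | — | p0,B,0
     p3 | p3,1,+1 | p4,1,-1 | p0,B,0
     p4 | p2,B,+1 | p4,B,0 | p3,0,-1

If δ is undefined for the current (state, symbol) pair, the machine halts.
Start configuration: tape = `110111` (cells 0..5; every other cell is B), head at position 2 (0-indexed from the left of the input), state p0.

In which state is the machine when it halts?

p0

state=p0 head=2 tape=BB11[0]111   (p0,0)→(p4,0,+1)
state=p4 head=3 tape=BB110[1]11   (p4,1)→(p4,B,0)
state=p4 head=3 tape=BB110[B]11   (p4,B)→(p3,0,-1)
state=p3 head=2 tape=BB11[0]011   (p3,0)→(p3,1,+1)
state=p3 head=3 tape=BB111[0]11   (p3,0)→(p3,1,+1)
state=p3 head=4 tape=BB1111[1]1   (p3,1)→(p4,1,-1)
state=p4 head=3 tape=BB111[1]11   (p4,1)→(p4,B,0)
state=p4 head=3 tape=BB111[B]11   (p4,B)→(p3,0,-1)
state=p3 head=2 tape=BB11[1]011   (p3,1)→(p4,1,-1)
state=p4 head=1 tape=BB1[1]1011   (p4,1)→(p4,B,0)
state=p4 head=1 tape=BB1[B]1011   (p4,B)→(p3,0,-1)
state=p3 head=0 tape=BB[1]01011   (p3,1)→(p4,1,-1)
state=p4 head=-1 tape=B[B]101011   (p4,B)→(p3,0,-1)
state=p3 head=-2 tape=[B]0101011   (p3,B)→(p0,B,0)
state=p0 head=-2 tape=[B]0101011
No transition is defined for (p0, B); M halts in state p0.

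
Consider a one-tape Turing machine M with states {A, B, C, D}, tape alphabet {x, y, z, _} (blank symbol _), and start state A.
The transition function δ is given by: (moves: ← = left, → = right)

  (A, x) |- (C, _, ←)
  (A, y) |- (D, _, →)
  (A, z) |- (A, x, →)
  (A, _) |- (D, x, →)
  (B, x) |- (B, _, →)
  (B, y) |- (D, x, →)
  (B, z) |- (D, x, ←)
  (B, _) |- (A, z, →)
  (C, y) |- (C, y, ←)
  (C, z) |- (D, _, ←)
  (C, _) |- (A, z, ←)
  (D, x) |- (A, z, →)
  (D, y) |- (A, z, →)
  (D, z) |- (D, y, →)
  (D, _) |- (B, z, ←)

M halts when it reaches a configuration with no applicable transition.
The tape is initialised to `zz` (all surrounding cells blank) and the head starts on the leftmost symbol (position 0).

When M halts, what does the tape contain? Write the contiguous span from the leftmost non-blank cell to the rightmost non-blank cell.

zx_xx

A | _[z]z__   read z → write x, move →, go to A
A | _x[z]__   read z → write x, move →, go to A
A | _xx[_]_   read _ → write x, move →, go to D
D | _xxx[_]   read _ → write z, move ←, go to B
B | _xx[x]z   read x → write _, move →, go to B
B | _xx_[z]   read z → write x, move ←, go to D
D | _xx[_]x   read _ → write z, move ←, go to B
B | _x[x]zx   read x → write _, move →, go to B
B | _x_[z]x   read z → write x, move ←, go to D
D | _x[_]xx   read _ → write z, move ←, go to B
B | _[x]zxx   read x → write _, move →, go to B
B | __[z]xx   read z → write x, move ←, go to D
D | _[_]xxx   read _ → write z, move ←, go to B
B | [_]zxxx   read _ → write z, move →, go to A
A | z[z]xxx   read z → write x, move →, go to A
A | zx[x]xx   read x → write _, move ←, go to C
C | z[x]_xx
The non-blank tape span at halt is zx_xx.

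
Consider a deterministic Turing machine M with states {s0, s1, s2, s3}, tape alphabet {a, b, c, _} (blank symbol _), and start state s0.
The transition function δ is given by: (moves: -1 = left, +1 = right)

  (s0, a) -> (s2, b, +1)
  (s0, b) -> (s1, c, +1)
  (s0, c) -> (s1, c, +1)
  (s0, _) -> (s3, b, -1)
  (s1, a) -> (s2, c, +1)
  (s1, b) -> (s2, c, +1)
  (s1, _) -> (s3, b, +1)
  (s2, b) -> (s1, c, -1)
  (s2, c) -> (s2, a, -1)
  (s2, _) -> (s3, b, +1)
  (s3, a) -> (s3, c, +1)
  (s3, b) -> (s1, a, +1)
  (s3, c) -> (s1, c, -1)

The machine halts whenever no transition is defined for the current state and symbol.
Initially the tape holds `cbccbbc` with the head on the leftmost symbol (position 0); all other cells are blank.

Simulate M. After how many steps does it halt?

10

state=s0 head=0 tape=_[c]bccbbc   (s0,c)→(s1,c,+1)
state=s1 head=1 tape=_c[b]ccbbc   (s1,b)→(s2,c,+1)
state=s2 head=2 tape=_cc[c]cbbc   (s2,c)→(s2,a,-1)
state=s2 head=1 tape=_c[c]acbbc   (s2,c)→(s2,a,-1)
state=s2 head=0 tape=_[c]aacbbc   (s2,c)→(s2,a,-1)
state=s2 head=-1 tape=[_]aaacbbc   (s2,_)→(s3,b,+1)
state=s3 head=0 tape=b[a]aacbbc   (s3,a)→(s3,c,+1)
state=s3 head=1 tape=bc[a]acbbc   (s3,a)→(s3,c,+1)
state=s3 head=2 tape=bcc[a]cbbc   (s3,a)→(s3,c,+1)
state=s3 head=3 tape=bccc[c]bbc   (s3,c)→(s1,c,-1)
state=s1 head=2 tape=bcc[c]cbbc
M halts after 10 transitions.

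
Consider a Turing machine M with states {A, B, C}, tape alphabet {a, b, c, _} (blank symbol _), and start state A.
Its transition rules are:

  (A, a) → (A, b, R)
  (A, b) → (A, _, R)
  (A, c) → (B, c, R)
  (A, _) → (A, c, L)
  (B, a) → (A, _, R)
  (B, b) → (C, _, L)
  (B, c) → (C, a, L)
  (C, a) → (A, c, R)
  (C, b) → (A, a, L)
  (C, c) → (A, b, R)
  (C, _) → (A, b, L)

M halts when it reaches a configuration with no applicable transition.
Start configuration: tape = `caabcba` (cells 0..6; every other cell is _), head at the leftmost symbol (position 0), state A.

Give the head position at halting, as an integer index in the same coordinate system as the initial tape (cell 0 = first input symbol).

state=A head=0 tape=[c]aabcba__   (A,c)→(B,c,R)
state=B head=1 tape=c[a]abcba__   (B,a)→(A,_,R)
state=A head=2 tape=c_[a]bcba__   (A,a)→(A,b,R)
state=A head=3 tape=c_b[b]cba__   (A,b)→(A,_,R)
state=A head=4 tape=c_b_[c]ba__   (A,c)→(B,c,R)
state=B head=5 tape=c_b_c[b]a__   (B,b)→(C,_,L)
state=C head=4 tape=c_b_[c]_a__   (C,c)→(A,b,R)
state=A head=5 tape=c_b_b[_]a__   (A,_)→(A,c,L)
state=A head=4 tape=c_b_[b]ca__   (A,b)→(A,_,R)
state=A head=5 tape=c_b__[c]a__   (A,c)→(B,c,R)
state=B head=6 tape=c_b__c[a]__   (B,a)→(A,_,R)
state=A head=7 tape=c_b__c_[_]_   (A,_)→(A,c,L)
state=A head=6 tape=c_b__c[_]c_   (A,_)→(A,c,L)
state=A head=5 tape=c_b__[c]cc_   (A,c)→(B,c,R)
state=B head=6 tape=c_b__c[c]c_   (B,c)→(C,a,L)
state=C head=5 tape=c_b__[c]ac_   (C,c)→(A,b,R)
state=A head=6 tape=c_b__b[a]c_   (A,a)→(A,b,R)
state=A head=7 tape=c_b__bb[c]_   (A,c)→(B,c,R)
state=B head=8 tape=c_b__bbc[_]
At halt the head is at cell 8.

8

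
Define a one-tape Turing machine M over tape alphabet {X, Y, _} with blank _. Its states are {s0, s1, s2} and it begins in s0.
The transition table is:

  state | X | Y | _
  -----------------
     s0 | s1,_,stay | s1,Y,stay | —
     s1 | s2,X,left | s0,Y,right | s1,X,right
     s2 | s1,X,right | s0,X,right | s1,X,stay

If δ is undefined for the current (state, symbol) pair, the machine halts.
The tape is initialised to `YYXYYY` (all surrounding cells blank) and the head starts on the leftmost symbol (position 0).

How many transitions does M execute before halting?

11

state=s0 head=0 tape=[Y]YXYYY_   (s0,Y)→(s1,Y,stay)
state=s1 head=0 tape=[Y]YXYYY_   (s1,Y)→(s0,Y,right)
state=s0 head=1 tape=Y[Y]XYYY_   (s0,Y)→(s1,Y,stay)
state=s1 head=1 tape=Y[Y]XYYY_   (s1,Y)→(s0,Y,right)
state=s0 head=2 tape=YY[X]YYY_   (s0,X)→(s1,_,stay)
state=s1 head=2 tape=YY[_]YYY_   (s1,_)→(s1,X,right)
state=s1 head=3 tape=YYX[Y]YY_   (s1,Y)→(s0,Y,right)
state=s0 head=4 tape=YYXY[Y]Y_   (s0,Y)→(s1,Y,stay)
state=s1 head=4 tape=YYXY[Y]Y_   (s1,Y)→(s0,Y,right)
state=s0 head=5 tape=YYXYY[Y]_   (s0,Y)→(s1,Y,stay)
state=s1 head=5 tape=YYXYY[Y]_   (s1,Y)→(s0,Y,right)
state=s0 head=6 tape=YYXYYY[_]
M halts after 11 transitions.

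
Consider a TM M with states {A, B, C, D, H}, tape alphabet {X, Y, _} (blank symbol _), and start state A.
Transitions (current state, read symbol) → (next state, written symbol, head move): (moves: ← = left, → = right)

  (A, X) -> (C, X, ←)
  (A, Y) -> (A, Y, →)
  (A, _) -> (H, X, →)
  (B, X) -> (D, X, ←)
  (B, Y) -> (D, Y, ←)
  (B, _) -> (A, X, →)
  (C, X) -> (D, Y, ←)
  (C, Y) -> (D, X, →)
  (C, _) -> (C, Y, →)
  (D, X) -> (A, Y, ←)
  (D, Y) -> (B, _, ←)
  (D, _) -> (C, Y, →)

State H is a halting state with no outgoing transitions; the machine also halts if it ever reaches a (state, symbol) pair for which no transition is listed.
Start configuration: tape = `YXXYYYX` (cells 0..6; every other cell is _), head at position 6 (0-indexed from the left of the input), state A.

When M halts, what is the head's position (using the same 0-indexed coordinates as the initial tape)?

0

state=A head=6 tape=__YXXYYY[X]   (A,X)→(C,X,←)
state=C head=5 tape=__YXXYY[Y]X   (C,Y)→(D,X,→)
state=D head=6 tape=__YXXYYX[X]   (D,X)→(A,Y,←)
state=A head=5 tape=__YXXYY[X]Y   (A,X)→(C,X,←)
state=C head=4 tape=__YXXY[Y]XY   (C,Y)→(D,X,→)
state=D head=5 tape=__YXXYX[X]Y   (D,X)→(A,Y,←)
state=A head=4 tape=__YXXY[X]YY   (A,X)→(C,X,←)
state=C head=3 tape=__YXX[Y]XYY   (C,Y)→(D,X,→)
state=D head=4 tape=__YXXX[X]YY   (D,X)→(A,Y,←)
state=A head=3 tape=__YXX[X]YYY   (A,X)→(C,X,←)
state=C head=2 tape=__YX[X]XYYY   (C,X)→(D,Y,←)
state=D head=1 tape=__Y[X]YXYYY   (D,X)→(A,Y,←)
state=A head=0 tape=__[Y]YYXYYY   (A,Y)→(A,Y,→)
state=A head=1 tape=__Y[Y]YXYYY   (A,Y)→(A,Y,→)
state=A head=2 tape=__YY[Y]XYYY   (A,Y)→(A,Y,→)
state=A head=3 tape=__YYY[X]YYY   (A,X)→(C,X,←)
state=C head=2 tape=__YY[Y]XYYY   (C,Y)→(D,X,→)
state=D head=3 tape=__YYX[X]YYY   (D,X)→(A,Y,←)
state=A head=2 tape=__YY[X]YYYY   (A,X)→(C,X,←)
state=C head=1 tape=__Y[Y]XYYYY   (C,Y)→(D,X,→)
state=D head=2 tape=__YX[X]YYYY   (D,X)→(A,Y,←)
state=A head=1 tape=__Y[X]YYYYY   (A,X)→(C,X,←)
state=C head=0 tape=__[Y]XYYYYY   (C,Y)→(D,X,→)
state=D head=1 tape=__X[X]YYYYY   (D,X)→(A,Y,←)
state=A head=0 tape=__[X]YYYYYY   (A,X)→(C,X,←)
state=C head=-1 tape=_[_]XYYYYYY   (C,_)→(C,Y,→)
state=C head=0 tape=_Y[X]YYYYYY   (C,X)→(D,Y,←)
state=D head=-1 tape=_[Y]YYYYYYY   (D,Y)→(B,_,←)
state=B head=-2 tape=[_]_YYYYYYY   (B,_)→(A,X,→)
state=A head=-1 tape=X[_]YYYYYYY   (A,_)→(H,X,→)
state=H head=0 tape=XX[Y]YYYYYY
At halt the head is at cell 0.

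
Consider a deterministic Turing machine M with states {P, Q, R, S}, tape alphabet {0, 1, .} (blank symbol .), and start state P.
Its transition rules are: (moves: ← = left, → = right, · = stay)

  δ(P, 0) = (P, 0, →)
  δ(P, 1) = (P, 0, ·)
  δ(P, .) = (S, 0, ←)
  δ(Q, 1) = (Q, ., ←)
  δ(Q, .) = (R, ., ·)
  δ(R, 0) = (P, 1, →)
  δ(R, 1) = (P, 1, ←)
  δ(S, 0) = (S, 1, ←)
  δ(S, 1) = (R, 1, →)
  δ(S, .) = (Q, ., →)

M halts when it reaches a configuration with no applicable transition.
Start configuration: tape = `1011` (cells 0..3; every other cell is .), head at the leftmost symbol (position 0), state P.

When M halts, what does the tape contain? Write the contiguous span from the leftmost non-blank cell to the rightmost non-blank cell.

P | .[1]011.   read 1 → write 0, move ·, go to P
P | .[0]011.   read 0 → write 0, move →, go to P
P | .0[0]11.   read 0 → write 0, move →, go to P
P | .00[1]1.   read 1 → write 0, move ·, go to P
P | .00[0]1.   read 0 → write 0, move →, go to P
P | .000[1].   read 1 → write 0, move ·, go to P
P | .000[0].   read 0 → write 0, move →, go to P
P | .0000[.]   read . → write 0, move ←, go to S
S | .000[0]0   read 0 → write 1, move ←, go to S
S | .00[0]10   read 0 → write 1, move ←, go to S
S | .0[0]110   read 0 → write 1, move ←, go to S
S | .[0]1110   read 0 → write 1, move ←, go to S
S | [.]11110   read . → write ., move →, go to Q
Q | .[1]1110   read 1 → write ., move ←, go to Q
Q | [.].1110   read . → write ., move ·, go to R
R | [.].1110
The non-blank tape span at halt is 1110.

1110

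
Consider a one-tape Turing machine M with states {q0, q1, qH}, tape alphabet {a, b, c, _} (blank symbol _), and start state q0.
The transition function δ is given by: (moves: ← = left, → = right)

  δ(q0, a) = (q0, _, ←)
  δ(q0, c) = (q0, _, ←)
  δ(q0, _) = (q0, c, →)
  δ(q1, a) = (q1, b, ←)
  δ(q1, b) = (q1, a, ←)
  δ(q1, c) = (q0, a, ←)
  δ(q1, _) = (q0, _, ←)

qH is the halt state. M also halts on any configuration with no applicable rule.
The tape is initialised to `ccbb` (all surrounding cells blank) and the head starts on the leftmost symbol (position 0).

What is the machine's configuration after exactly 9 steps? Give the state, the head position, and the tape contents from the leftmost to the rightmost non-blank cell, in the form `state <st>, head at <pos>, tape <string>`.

state q0, head at 1, tape ccc_bb

q0 | __[c]cbb   read c → write _, move ←, go to q0
q0 | _[_]_cbb   read _ → write c, move →, go to q0
q0 | _c[_]cbb   read _ → write c, move →, go to q0
q0 | _cc[c]bb   read c → write _, move ←, go to q0
q0 | _c[c]_bb   read c → write _, move ←, go to q0
q0 | _[c]__bb   read c → write _, move ←, go to q0
q0 | [_]___bb   read _ → write c, move →, go to q0
q0 | c[_]__bb   read _ → write c, move →, go to q0
q0 | cc[_]_bb   read _ → write c, move →, go to q0
q0 | ccc[_]bb
After 9 steps: state q0, head at 1, tape ccc_bb.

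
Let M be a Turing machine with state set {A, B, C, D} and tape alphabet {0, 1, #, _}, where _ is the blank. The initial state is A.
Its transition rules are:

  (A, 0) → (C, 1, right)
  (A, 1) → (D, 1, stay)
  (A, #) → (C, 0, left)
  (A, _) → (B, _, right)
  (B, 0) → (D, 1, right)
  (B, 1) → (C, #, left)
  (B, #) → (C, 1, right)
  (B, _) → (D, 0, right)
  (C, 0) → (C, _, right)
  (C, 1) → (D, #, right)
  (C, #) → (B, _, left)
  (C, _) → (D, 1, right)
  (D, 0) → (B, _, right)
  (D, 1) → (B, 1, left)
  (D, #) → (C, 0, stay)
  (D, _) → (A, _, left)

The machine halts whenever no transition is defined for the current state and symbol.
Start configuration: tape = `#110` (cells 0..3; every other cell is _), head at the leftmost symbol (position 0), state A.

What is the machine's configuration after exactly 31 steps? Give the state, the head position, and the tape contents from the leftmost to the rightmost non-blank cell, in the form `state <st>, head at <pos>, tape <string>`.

state D, head at 7, tape 11_#11_11

state=A head=0 tape=_[#]110_____   (A,#)→(C,0,left)
state=C head=-1 tape=[_]0110_____   (C,_)→(D,1,right)
state=D head=0 tape=1[0]110_____   (D,0)→(B,_,right)
state=B head=1 tape=1_[1]10_____   (B,1)→(C,#,left)
state=C head=0 tape=1[_]#10_____   (C,_)→(D,1,right)
state=D head=1 tape=11[#]10_____   (D,#)→(C,0,stay)
state=C head=1 tape=11[0]10_____   (C,0)→(C,_,right)
state=C head=2 tape=11_[1]0_____   (C,1)→(D,#,right)
state=D head=3 tape=11_#[0]_____   (D,0)→(B,_,right)
state=B head=4 tape=11_#_[_]____   (B,_)→(D,0,right)
state=D head=5 tape=11_#_0[_]___   (D,_)→(A,_,left)
state=A head=4 tape=11_#_[0]____   (A,0)→(C,1,right)
state=C head=5 tape=11_#_1[_]___   (C,_)→(D,1,right)
state=D head=6 tape=11_#_11[_]__   (D,_)→(A,_,left)
state=A head=5 tape=11_#_1[1]___   (A,1)→(D,1,stay)
state=D head=5 tape=11_#_1[1]___   (D,1)→(B,1,left)
state=B head=4 tape=11_#_[1]1___   (B,1)→(C,#,left)
state=C head=3 tape=11_#[_]#1___   (C,_)→(D,1,right)
state=D head=4 tape=11_#1[#]1___   (D,#)→(C,0,stay)
state=C head=4 tape=11_#1[0]1___   (C,0)→(C,_,right)
state=C head=5 tape=11_#1_[1]___   (C,1)→(D,#,right)
state=D head=6 tape=11_#1_#[_]__   (D,_)→(A,_,left)
state=A head=5 tape=11_#1_[#]___   (A,#)→(C,0,left)
state=C head=4 tape=11_#1[_]0___   (C,_)→(D,1,right)
state=D head=5 tape=11_#11[0]___   (D,0)→(B,_,right)
state=B head=6 tape=11_#11_[_]__   (B,_)→(D,0,right)
state=D head=7 tape=11_#11_0[_]_   (D,_)→(A,_,left)
state=A head=6 tape=11_#11_[0]__   (A,0)→(C,1,right)
state=C head=7 tape=11_#11_1[_]_   (C,_)→(D,1,right)
state=D head=8 tape=11_#11_11[_]   (D,_)→(A,_,left)
state=A head=7 tape=11_#11_1[1]_   (A,1)→(D,1,stay)
state=D head=7 tape=11_#11_1[1]_
After 31 steps: state D, head at 7, tape 11_#11_11.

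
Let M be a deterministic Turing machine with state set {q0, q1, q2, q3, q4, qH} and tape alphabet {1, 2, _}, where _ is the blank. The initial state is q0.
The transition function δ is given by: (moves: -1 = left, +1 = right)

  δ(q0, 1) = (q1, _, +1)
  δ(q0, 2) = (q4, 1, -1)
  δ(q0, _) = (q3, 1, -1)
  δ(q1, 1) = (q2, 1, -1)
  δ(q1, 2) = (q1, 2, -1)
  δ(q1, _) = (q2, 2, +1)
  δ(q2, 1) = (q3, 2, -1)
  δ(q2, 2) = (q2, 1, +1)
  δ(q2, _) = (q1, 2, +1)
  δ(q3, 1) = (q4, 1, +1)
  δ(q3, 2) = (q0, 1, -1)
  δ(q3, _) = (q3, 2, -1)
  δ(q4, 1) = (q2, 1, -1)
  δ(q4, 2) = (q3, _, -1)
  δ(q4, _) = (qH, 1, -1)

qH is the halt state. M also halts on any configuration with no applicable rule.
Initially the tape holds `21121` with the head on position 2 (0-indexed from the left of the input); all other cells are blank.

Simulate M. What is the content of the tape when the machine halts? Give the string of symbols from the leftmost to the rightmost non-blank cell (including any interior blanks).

state=q0 head=2 tape=21[1]21   (q0,1)→(q1,_,+1)
state=q1 head=3 tape=21_[2]1   (q1,2)→(q1,2,-1)
state=q1 head=2 tape=21[_]21   (q1,_)→(q2,2,+1)
state=q2 head=3 tape=212[2]1   (q2,2)→(q2,1,+1)
state=q2 head=4 tape=2121[1]   (q2,1)→(q3,2,-1)
state=q3 head=3 tape=212[1]2   (q3,1)→(q4,1,+1)
state=q4 head=4 tape=2121[2]   (q4,2)→(q3,_,-1)
state=q3 head=3 tape=212[1]_   (q3,1)→(q4,1,+1)
state=q4 head=4 tape=2121[_]   (q4,_)→(qH,1,-1)
state=qH head=3 tape=212[1]1
The non-blank tape span at halt is 21211.

21211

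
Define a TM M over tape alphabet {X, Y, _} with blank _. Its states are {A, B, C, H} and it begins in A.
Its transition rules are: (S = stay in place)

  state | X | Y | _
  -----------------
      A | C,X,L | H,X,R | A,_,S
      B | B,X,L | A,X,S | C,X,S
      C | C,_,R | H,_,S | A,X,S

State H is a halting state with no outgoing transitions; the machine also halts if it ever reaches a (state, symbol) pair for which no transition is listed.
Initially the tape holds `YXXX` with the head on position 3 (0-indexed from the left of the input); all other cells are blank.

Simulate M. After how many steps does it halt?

state=A head=3 tape=YXX[X]__   (A,X)→(C,X,L)
state=C head=2 tape=YX[X]X__   (C,X)→(C,_,R)
state=C head=3 tape=YX_[X]__   (C,X)→(C,_,R)
state=C head=4 tape=YX__[_]_   (C,_)→(A,X,S)
state=A head=4 tape=YX__[X]_   (A,X)→(C,X,L)
state=C head=3 tape=YX_[_]X_   (C,_)→(A,X,S)
state=A head=3 tape=YX_[X]X_   (A,X)→(C,X,L)
state=C head=2 tape=YX[_]XX_   (C,_)→(A,X,S)
state=A head=2 tape=YX[X]XX_   (A,X)→(C,X,L)
state=C head=1 tape=Y[X]XXX_   (C,X)→(C,_,R)
state=C head=2 tape=Y_[X]XX_   (C,X)→(C,_,R)
state=C head=3 tape=Y__[X]X_   (C,X)→(C,_,R)
state=C head=4 tape=Y___[X]_   (C,X)→(C,_,R)
state=C head=5 tape=Y____[_]   (C,_)→(A,X,S)
state=A head=5 tape=Y____[X]   (A,X)→(C,X,L)
state=C head=4 tape=Y___[_]X   (C,_)→(A,X,S)
state=A head=4 tape=Y___[X]X   (A,X)→(C,X,L)
state=C head=3 tape=Y__[_]XX   (C,_)→(A,X,S)
state=A head=3 tape=Y__[X]XX   (A,X)→(C,X,L)
state=C head=2 tape=Y_[_]XXX   (C,_)→(A,X,S)
state=A head=2 tape=Y_[X]XXX   (A,X)→(C,X,L)
state=C head=1 tape=Y[_]XXXX   (C,_)→(A,X,S)
state=A head=1 tape=Y[X]XXXX   (A,X)→(C,X,L)
state=C head=0 tape=[Y]XXXXX   (C,Y)→(H,_,S)
state=H head=0 tape=[_]XXXXX
M halts after 24 transitions.

24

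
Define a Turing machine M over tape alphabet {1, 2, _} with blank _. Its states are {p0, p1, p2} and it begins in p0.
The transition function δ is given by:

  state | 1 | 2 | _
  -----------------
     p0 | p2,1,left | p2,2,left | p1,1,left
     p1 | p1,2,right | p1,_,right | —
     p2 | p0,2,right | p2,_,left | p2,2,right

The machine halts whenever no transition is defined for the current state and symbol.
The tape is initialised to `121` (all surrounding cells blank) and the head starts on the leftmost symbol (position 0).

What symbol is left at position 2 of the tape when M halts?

state=p0 head=0 tape=___[1]21__   (p0,1)→(p2,1,left)
state=p2 head=-1 tape=__[_]121__   (p2,_)→(p2,2,right)
state=p2 head=0 tape=__2[1]21__   (p2,1)→(p0,2,right)
state=p0 head=1 tape=__22[2]1__   (p0,2)→(p2,2,left)
state=p2 head=0 tape=__2[2]21__   (p2,2)→(p2,_,left)
state=p2 head=-1 tape=__[2]_21__   (p2,2)→(p2,_,left)
state=p2 head=-2 tape=_[_]__21__   (p2,_)→(p2,2,right)
state=p2 head=-1 tape=_2[_]_21__   (p2,_)→(p2,2,right)
state=p2 head=0 tape=_22[_]21__   (p2,_)→(p2,2,right)
state=p2 head=1 tape=_222[2]1__   (p2,2)→(p2,_,left)
state=p2 head=0 tape=_22[2]_1__   (p2,2)→(p2,_,left)
state=p2 head=-1 tape=_2[2]__1__   (p2,2)→(p2,_,left)
state=p2 head=-2 tape=_[2]___1__   (p2,2)→(p2,_,left)
state=p2 head=-3 tape=[_]____1__   (p2,_)→(p2,2,right)
state=p2 head=-2 tape=2[_]___1__   (p2,_)→(p2,2,right)
state=p2 head=-1 tape=22[_]__1__   (p2,_)→(p2,2,right)
state=p2 head=0 tape=222[_]_1__   (p2,_)→(p2,2,right)
state=p2 head=1 tape=2222[_]1__   (p2,_)→(p2,2,right)
state=p2 head=2 tape=22222[1]__   (p2,1)→(p0,2,right)
state=p0 head=3 tape=222222[_]_   (p0,_)→(p1,1,left)
state=p1 head=2 tape=22222[2]1_   (p1,2)→(p1,_,right)
state=p1 head=3 tape=22222_[1]_   (p1,1)→(p1,2,right)
state=p1 head=4 tape=22222_2[_]
Cell 2 holds _ when M halts.

_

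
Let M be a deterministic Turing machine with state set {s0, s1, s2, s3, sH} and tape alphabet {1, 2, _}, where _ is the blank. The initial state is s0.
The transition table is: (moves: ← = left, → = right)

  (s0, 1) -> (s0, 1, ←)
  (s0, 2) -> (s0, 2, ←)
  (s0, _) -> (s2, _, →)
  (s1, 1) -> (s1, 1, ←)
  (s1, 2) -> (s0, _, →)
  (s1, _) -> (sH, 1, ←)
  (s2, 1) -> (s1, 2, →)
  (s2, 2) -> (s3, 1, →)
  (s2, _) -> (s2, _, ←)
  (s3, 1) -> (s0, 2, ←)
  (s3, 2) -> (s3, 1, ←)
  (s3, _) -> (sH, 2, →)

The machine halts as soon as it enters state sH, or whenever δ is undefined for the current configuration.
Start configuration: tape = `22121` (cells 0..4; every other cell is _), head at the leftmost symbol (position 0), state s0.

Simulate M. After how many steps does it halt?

s0 | _[2]2121_   read 2 → write 2, move ←, go to s0
s0 | [_]22121_   read _ → write _, move →, go to s2
s2 | _[2]2121_   read 2 → write 1, move →, go to s3
s3 | _1[2]121_   read 2 → write 1, move ←, go to s3
s3 | _[1]1121_   read 1 → write 2, move ←, go to s0
s0 | [_]21121_   read _ → write _, move →, go to s2
s2 | _[2]1121_   read 2 → write 1, move →, go to s3
s3 | _1[1]121_   read 1 → write 2, move ←, go to s0
s0 | _[1]2121_   read 1 → write 1, move ←, go to s0
s0 | [_]12121_   read _ → write _, move →, go to s2
s2 | _[1]2121_   read 1 → write 2, move →, go to s1
s1 | _2[2]121_   read 2 → write _, move →, go to s0
s0 | _2_[1]21_   read 1 → write 1, move ←, go to s0
s0 | _2[_]121_   read _ → write _, move →, go to s2
s2 | _2_[1]21_   read 1 → write 2, move →, go to s1
s1 | _2_2[2]1_   read 2 → write _, move →, go to s0
s0 | _2_2_[1]_   read 1 → write 1, move ←, go to s0
s0 | _2_2[_]1_   read _ → write _, move →, go to s2
s2 | _2_2_[1]_   read 1 → write 2, move →, go to s1
s1 | _2_2_2[_]   read _ → write 1, move ←, go to sH
sH | _2_2_[2]1
M halts after 20 transitions.

20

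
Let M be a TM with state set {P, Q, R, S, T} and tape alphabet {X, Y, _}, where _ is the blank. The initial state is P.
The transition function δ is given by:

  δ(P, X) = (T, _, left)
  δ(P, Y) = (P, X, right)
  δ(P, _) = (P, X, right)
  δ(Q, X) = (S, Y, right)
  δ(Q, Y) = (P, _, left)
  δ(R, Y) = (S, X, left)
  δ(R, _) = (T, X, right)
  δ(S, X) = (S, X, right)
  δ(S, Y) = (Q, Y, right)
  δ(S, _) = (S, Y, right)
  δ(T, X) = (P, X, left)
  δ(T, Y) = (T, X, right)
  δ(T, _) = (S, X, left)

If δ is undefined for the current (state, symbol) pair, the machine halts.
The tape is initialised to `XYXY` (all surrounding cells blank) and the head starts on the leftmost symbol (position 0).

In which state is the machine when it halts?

Q

P | __[X]YXY_   read X → write _, move left, go to T
T | _[_]_YXY_   read _ → write X, move left, go to S
S | [_]X_YXY_   read _ → write Y, move right, go to S
S | Y[X]_YXY_   read X → write X, move right, go to S
S | YX[_]YXY_   read _ → write Y, move right, go to S
S | YXY[Y]XY_   read Y → write Y, move right, go to Q
Q | YXYY[X]Y_   read X → write Y, move right, go to S
S | YXYYY[Y]_   read Y → write Y, move right, go to Q
Q | YXYYYY[_]
No transition is defined for (Q, _); M halts in state Q.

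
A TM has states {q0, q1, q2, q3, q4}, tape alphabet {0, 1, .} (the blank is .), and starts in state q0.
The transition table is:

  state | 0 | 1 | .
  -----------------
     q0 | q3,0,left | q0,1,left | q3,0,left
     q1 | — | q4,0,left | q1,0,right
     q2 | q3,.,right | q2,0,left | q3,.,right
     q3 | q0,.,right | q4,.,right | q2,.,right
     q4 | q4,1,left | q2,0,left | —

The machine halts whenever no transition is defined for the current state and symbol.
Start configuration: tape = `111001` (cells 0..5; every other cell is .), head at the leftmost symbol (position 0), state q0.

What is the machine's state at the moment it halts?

state=q0 head=0 tape=..[1]11001   (q0,1)→(q0,1,left)
state=q0 head=-1 tape=.[.]111001   (q0,.)→(q3,0,left)
state=q3 head=-2 tape=[.]0111001   (q3,.)→(q2,.,right)
state=q2 head=-1 tape=.[0]111001   (q2,0)→(q3,.,right)
state=q3 head=0 tape=..[1]11001   (q3,1)→(q4,.,right)
state=q4 head=1 tape=...[1]1001   (q4,1)→(q2,0,left)
state=q2 head=0 tape=..[.]01001   (q2,.)→(q3,.,right)
state=q3 head=1 tape=...[0]1001   (q3,0)→(q0,.,right)
state=q0 head=2 tape=....[1]001   (q0,1)→(q0,1,left)
state=q0 head=1 tape=...[.]1001   (q0,.)→(q3,0,left)
state=q3 head=0 tape=..[.]01001   (q3,.)→(q2,.,right)
state=q2 head=1 tape=...[0]1001   (q2,0)→(q3,.,right)
state=q3 head=2 tape=....[1]001   (q3,1)→(q4,.,right)
state=q4 head=3 tape=.....[0]01   (q4,0)→(q4,1,left)
state=q4 head=2 tape=....[.]101
No transition is defined for (q4, .); M halts in state q4.

q4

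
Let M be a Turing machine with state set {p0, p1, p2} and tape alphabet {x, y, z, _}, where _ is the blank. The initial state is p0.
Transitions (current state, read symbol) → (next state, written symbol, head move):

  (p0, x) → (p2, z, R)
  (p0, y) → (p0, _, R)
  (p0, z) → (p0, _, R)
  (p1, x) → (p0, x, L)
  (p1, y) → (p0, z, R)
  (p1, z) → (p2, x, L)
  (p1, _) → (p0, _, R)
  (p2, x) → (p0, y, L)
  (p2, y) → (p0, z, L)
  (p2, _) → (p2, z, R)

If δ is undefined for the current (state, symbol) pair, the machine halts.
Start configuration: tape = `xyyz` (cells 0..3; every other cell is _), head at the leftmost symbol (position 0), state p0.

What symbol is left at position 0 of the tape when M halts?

_

state=p0 head=0 tape=[x]yyz_   (p0,x)→(p2,z,R)
state=p2 head=1 tape=z[y]yz_   (p2,y)→(p0,z,L)
state=p0 head=0 tape=[z]zyz_   (p0,z)→(p0,_,R)
state=p0 head=1 tape=_[z]yz_   (p0,z)→(p0,_,R)
state=p0 head=2 tape=__[y]z_   (p0,y)→(p0,_,R)
state=p0 head=3 tape=___[z]_   (p0,z)→(p0,_,R)
state=p0 head=4 tape=____[_]
Cell 0 holds _ when M halts.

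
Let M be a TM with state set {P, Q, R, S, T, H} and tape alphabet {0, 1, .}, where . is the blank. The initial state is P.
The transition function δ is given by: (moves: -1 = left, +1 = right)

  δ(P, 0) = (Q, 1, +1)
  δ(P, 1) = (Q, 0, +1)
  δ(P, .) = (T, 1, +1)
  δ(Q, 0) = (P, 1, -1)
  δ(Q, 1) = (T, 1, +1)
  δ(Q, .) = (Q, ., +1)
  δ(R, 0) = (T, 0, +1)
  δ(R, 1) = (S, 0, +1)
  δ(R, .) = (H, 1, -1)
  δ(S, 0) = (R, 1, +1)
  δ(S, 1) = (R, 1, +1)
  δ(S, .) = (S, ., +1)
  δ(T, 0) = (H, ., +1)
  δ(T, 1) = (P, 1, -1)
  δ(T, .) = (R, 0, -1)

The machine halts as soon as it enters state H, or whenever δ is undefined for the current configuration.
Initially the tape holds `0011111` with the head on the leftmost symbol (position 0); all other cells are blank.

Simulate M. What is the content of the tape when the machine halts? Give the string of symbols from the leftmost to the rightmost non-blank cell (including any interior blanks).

P | [0]011111..   read 0 → write 1, move +1, go to Q
Q | 1[0]11111..   read 0 → write 1, move -1, go to P
P | [1]111111..   read 1 → write 0, move +1, go to Q
Q | 0[1]11111..   read 1 → write 1, move +1, go to T
T | 01[1]1111..   read 1 → write 1, move -1, go to P
P | 0[1]11111..   read 1 → write 0, move +1, go to Q
Q | 00[1]1111..   read 1 → write 1, move +1, go to T
T | 001[1]111..   read 1 → write 1, move -1, go to P
P | 00[1]1111..   read 1 → write 0, move +1, go to Q
Q | 000[1]111..   read 1 → write 1, move +1, go to T
T | 0001[1]11..   read 1 → write 1, move -1, go to P
P | 000[1]111..   read 1 → write 0, move +1, go to Q
Q | 0000[1]11..   read 1 → write 1, move +1, go to T
T | 00001[1]1..   read 1 → write 1, move -1, go to P
P | 0000[1]11..   read 1 → write 0, move +1, go to Q
Q | 00000[1]1..   read 1 → write 1, move +1, go to T
T | 000001[1]..   read 1 → write 1, move -1, go to P
P | 00000[1]1..   read 1 → write 0, move +1, go to Q
Q | 000000[1]..   read 1 → write 1, move +1, go to T
T | 0000001[.].   read . → write 0, move -1, go to R
R | 000000[1]0.   read 1 → write 0, move +1, go to S
S | 0000000[0].   read 0 → write 1, move +1, go to R
R | 00000001[.]   read . → write 1, move -1, go to H
H | 0000000[1]1
The non-blank tape span at halt is 000000011.

000000011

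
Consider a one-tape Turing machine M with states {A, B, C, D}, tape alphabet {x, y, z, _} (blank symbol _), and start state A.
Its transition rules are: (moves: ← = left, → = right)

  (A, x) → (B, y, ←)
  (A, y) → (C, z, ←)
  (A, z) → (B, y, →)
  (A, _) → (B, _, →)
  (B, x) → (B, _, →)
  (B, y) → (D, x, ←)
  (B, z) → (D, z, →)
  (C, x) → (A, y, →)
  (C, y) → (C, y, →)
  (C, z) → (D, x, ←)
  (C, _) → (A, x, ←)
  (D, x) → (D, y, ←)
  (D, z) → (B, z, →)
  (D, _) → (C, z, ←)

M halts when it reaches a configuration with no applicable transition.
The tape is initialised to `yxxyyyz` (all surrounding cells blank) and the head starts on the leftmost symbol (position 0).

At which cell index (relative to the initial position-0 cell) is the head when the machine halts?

0

A | __[y]xxyyyz   read y → write z, move ←, go to C
C | _[_]zxxyyyz   read _ → write x, move ←, go to A
A | [_]xzxxyyyz   read _ → write _, move →, go to B
B | _[x]zxxyyyz   read x → write _, move →, go to B
B | __[z]xxyyyz   read z → write z, move →, go to D
D | __z[x]xyyyz   read x → write y, move ←, go to D
D | __[z]yxyyyz   read z → write z, move →, go to B
B | __z[y]xyyyz   read y → write x, move ←, go to D
D | __[z]xxyyyz   read z → write z, move →, go to B
B | __z[x]xyyyz   read x → write _, move →, go to B
B | __z_[x]yyyz   read x → write _, move →, go to B
B | __z__[y]yyz   read y → write x, move ←, go to D
D | __z_[_]xyyz   read _ → write z, move ←, go to C
C | __z[_]zxyyz   read _ → write x, move ←, go to A
A | __[z]xzxyyz   read z → write y, move →, go to B
B | __y[x]zxyyz   read x → write _, move →, go to B
B | __y_[z]xyyz   read z → write z, move →, go to D
D | __y_z[x]yyz   read x → write y, move ←, go to D
D | __y_[z]yyyz   read z → write z, move →, go to B
B | __y_z[y]yyz   read y → write x, move ←, go to D
D | __y_[z]xyyz   read z → write z, move →, go to B
B | __y_z[x]yyz   read x → write _, move →, go to B
B | __y_z_[y]yz   read y → write x, move ←, go to D
D | __y_z[_]xyz   read _ → write z, move ←, go to C
C | __y_[z]zxyz   read z → write x, move ←, go to D
D | __y[_]xzxyz   read _ → write z, move ←, go to C
C | __[y]zxzxyz   read y → write y, move →, go to C
C | __y[z]xzxyz   read z → write x, move ←, go to D
D | __[y]xxzxyz
At halt the head is at cell 0.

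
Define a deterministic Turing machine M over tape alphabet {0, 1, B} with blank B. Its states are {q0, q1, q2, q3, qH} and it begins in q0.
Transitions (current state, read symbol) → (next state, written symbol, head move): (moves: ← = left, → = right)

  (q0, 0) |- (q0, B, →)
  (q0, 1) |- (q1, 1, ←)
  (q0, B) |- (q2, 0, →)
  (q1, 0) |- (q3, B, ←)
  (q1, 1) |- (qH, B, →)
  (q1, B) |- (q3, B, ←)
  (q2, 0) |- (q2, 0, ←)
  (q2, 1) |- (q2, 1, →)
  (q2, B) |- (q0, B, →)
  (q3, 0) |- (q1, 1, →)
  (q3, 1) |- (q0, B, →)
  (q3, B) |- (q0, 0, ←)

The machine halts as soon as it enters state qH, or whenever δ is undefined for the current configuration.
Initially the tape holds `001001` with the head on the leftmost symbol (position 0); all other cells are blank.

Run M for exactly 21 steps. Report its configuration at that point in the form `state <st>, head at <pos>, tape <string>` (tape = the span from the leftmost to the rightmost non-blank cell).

state=q0 head=0 tape=BB[0]01001   (q0,0)→(q0,B,→)
state=q0 head=1 tape=BBB[0]1001   (q0,0)→(q0,B,→)
state=q0 head=2 tape=BBBB[1]001   (q0,1)→(q1,1,←)
state=q1 head=1 tape=BBB[B]1001   (q1,B)→(q3,B,←)
state=q3 head=0 tape=BB[B]B1001   (q3,B)→(q0,0,←)
state=q0 head=-1 tape=B[B]0B1001   (q0,B)→(q2,0,→)
state=q2 head=0 tape=B0[0]B1001   (q2,0)→(q2,0,←)
state=q2 head=-1 tape=B[0]0B1001   (q2,0)→(q2,0,←)
state=q2 head=-2 tape=[B]00B1001   (q2,B)→(q0,B,→)
state=q0 head=-1 tape=B[0]0B1001   (q0,0)→(q0,B,→)
state=q0 head=0 tape=BB[0]B1001   (q0,0)→(q0,B,→)
state=q0 head=1 tape=BBB[B]1001   (q0,B)→(q2,0,→)
state=q2 head=2 tape=BBB0[1]001   (q2,1)→(q2,1,→)
state=q2 head=3 tape=BBB01[0]01   (q2,0)→(q2,0,←)
state=q2 head=2 tape=BBB0[1]001   (q2,1)→(q2,1,→)
state=q2 head=3 tape=BBB01[0]01   (q2,0)→(q2,0,←)
state=q2 head=2 tape=BBB0[1]001   (q2,1)→(q2,1,→)
state=q2 head=3 tape=BBB01[0]01   (q2,0)→(q2,0,←)
state=q2 head=2 tape=BBB0[1]001   (q2,1)→(q2,1,→)
state=q2 head=3 tape=BBB01[0]01   (q2,0)→(q2,0,←)
state=q2 head=2 tape=BBB0[1]001   (q2,1)→(q2,1,→)
state=q2 head=3 tape=BBB01[0]01
After 21 steps: state q2, head at 3, tape 01001.

state q2, head at 3, tape 01001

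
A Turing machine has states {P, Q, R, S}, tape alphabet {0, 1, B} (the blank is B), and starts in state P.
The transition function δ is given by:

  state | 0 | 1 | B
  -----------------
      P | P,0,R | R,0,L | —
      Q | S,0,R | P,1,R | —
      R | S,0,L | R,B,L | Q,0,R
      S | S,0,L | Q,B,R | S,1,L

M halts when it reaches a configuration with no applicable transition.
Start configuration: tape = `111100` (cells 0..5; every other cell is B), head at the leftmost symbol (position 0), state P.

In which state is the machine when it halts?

P | B[1]11100   read 1 → write 0, move L, go to R
R | [B]011100   read B → write 0, move R, go to Q
Q | 0[0]11100   read 0 → write 0, move R, go to S
S | 00[1]1100   read 1 → write B, move R, go to Q
Q | 00B[1]100   read 1 → write 1, move R, go to P
P | 00B1[1]00   read 1 → write 0, move L, go to R
R | 00B[1]000   read 1 → write B, move L, go to R
R | 00[B]B000   read B → write 0, move R, go to Q
Q | 000[B]000
No transition is defined for (Q, B); M halts in state Q.

Q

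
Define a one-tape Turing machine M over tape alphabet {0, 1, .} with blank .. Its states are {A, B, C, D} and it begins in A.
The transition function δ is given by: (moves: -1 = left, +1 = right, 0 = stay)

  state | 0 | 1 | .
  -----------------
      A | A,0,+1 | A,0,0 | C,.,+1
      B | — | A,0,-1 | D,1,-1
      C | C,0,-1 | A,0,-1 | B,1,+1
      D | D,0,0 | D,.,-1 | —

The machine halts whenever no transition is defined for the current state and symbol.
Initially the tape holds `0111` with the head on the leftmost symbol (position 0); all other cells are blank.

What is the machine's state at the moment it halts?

A | [0]111...   read 0 → write 0, move +1, go to A
A | 0[1]11...   read 1 → write 0, move 0, go to A
A | 0[0]11...   read 0 → write 0, move +1, go to A
A | 00[1]1...   read 1 → write 0, move 0, go to A
A | 00[0]1...   read 0 → write 0, move +1, go to A
A | 000[1]...   read 1 → write 0, move 0, go to A
A | 000[0]...   read 0 → write 0, move +1, go to A
A | 0000[.]..   read . → write ., move +1, go to C
C | 0000.[.].   read . → write 1, move +1, go to B
B | 0000.1[.]   read . → write 1, move -1, go to D
D | 0000.[1]1   read 1 → write ., move -1, go to D
D | 0000[.].1
No transition is defined for (D, .); M halts in state D.

D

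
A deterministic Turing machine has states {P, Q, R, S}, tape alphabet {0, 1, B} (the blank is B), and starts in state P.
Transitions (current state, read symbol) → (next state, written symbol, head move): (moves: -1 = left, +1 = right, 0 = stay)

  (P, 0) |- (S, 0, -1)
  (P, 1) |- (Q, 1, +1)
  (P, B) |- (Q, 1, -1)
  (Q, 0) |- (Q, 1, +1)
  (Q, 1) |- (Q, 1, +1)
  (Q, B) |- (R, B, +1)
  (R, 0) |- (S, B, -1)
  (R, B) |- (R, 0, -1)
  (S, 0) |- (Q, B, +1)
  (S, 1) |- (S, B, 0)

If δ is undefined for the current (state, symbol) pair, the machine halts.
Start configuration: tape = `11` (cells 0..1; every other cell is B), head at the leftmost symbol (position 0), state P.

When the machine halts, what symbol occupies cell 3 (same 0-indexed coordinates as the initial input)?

state=P head=0 tape=[1]1BB   (P,1)→(Q,1,+1)
state=Q head=1 tape=1[1]BB   (Q,1)→(Q,1,+1)
state=Q head=2 tape=11[B]B   (Q,B)→(R,B,+1)
state=R head=3 tape=11B[B]   (R,B)→(R,0,-1)
state=R head=2 tape=11[B]0   (R,B)→(R,0,-1)
state=R head=1 tape=1[1]00
Cell 3 holds 0 when M halts.

0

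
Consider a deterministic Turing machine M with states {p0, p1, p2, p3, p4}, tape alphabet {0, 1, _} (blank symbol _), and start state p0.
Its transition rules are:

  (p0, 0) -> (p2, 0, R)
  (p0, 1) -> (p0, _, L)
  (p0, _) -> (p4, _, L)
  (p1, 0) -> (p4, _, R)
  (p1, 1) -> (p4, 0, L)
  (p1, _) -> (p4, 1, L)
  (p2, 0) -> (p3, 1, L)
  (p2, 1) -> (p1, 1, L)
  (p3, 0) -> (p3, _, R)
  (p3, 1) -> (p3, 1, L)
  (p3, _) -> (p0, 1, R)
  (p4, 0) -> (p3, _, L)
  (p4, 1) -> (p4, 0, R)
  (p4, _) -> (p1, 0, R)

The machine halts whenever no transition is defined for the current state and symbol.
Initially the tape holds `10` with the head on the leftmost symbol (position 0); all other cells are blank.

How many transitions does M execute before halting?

14

state=p0 head=0 tape=___[1]0   (p0,1)→(p0,_,L)
state=p0 head=-1 tape=__[_]_0   (p0,_)→(p4,_,L)
state=p4 head=-2 tape=_[_]__0   (p4,_)→(p1,0,R)
state=p1 head=-1 tape=_0[_]_0   (p1,_)→(p4,1,L)
state=p4 head=-2 tape=_[0]1_0   (p4,0)→(p3,_,L)
state=p3 head=-3 tape=[_]_1_0   (p3,_)→(p0,1,R)
state=p0 head=-2 tape=1[_]1_0   (p0,_)→(p4,_,L)
state=p4 head=-3 tape=[1]_1_0   (p4,1)→(p4,0,R)
state=p4 head=-2 tape=0[_]1_0   (p4,_)→(p1,0,R)
state=p1 head=-1 tape=00[1]_0   (p1,1)→(p4,0,L)
state=p4 head=-2 tape=0[0]0_0   (p4,0)→(p3,_,L)
state=p3 head=-3 tape=[0]_0_0   (p3,0)→(p3,_,R)
state=p3 head=-2 tape=_[_]0_0   (p3,_)→(p0,1,R)
state=p0 head=-1 tape=_1[0]_0   (p0,0)→(p2,0,R)
state=p2 head=0 tape=_10[_]0
M halts after 14 transitions.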